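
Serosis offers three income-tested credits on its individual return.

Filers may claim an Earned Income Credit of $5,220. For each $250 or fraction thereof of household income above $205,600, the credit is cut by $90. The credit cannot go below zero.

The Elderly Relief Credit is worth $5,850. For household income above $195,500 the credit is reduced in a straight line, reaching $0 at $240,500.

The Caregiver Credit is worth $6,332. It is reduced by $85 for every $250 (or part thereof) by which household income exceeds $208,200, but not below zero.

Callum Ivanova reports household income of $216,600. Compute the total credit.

Earned Income Credit: income exceeds $205,600 by $11,000, which is 44 full-or-partial $250 increments; reduction = 44 × $90 = $3,960, leaving $1,260.
Elderly Relief Credit: $216,600 is $21,100 into a $45,000 phase-out range, leaving 23,900/45,000 of the credit: $5,850 × 23,900/45,000 = $3,107.
Caregiver Credit: income exceeds $208,200 by $8,400, which is 34 full-or-partial $250 increments; reduction = 34 × $85 = $2,890, leaving $3,442.
Total: $1,260 + $3,107 + $3,442 = $7,809.

$7,809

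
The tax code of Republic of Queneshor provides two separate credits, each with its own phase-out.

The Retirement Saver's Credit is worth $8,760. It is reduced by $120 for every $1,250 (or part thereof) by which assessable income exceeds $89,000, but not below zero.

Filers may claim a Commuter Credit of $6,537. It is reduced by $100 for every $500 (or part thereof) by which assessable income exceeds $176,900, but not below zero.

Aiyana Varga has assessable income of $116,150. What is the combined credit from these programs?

Retirement Saver's Credit: income exceeds $89,000 by $27,150, which is 22 full-or-partial $1,250 increments; reduction = 22 × $120 = $2,640, leaving $6,120.
Commuter Credit: $116,150 is at or below the $176,900 threshold, so the full $6,537 applies.
Total: $6,120 + $6,537 = $12,657.

$12,657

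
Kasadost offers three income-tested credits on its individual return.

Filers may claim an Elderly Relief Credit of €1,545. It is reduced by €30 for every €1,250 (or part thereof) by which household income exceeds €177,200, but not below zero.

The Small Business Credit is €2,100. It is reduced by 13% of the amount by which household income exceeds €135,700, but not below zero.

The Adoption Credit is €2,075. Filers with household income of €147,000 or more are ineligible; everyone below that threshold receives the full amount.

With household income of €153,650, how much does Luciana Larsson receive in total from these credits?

€1,545

Elderly Relief Credit: €153,650 is at or below the €177,200 threshold, so the full €1,545 applies.
Small Business Credit: 13% of the €17,950 excess over €135,700 is €2,333.50 ≥ base, so the credit is €0.
Adoption Credit: €153,650 meets or exceeds the €147,000 cutoff, so the credit is €0.
Total: €1,545 + €0 + €0 = €1,545.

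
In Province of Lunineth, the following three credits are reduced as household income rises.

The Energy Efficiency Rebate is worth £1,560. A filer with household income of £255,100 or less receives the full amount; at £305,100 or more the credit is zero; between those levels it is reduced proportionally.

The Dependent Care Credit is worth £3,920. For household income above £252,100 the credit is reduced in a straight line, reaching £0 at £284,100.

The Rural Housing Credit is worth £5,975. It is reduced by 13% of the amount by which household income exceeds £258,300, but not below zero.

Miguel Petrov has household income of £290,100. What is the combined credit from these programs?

£2,309

Energy Efficiency Rebate: £290,100 is £35,000 into a £50,000 phase-out range, leaving 15,000/50,000 of the credit: £1,560 × 15,000/50,000 = £468.
Dependent Care Credit: £290,100 is at or above £284,100, so the credit is £0.
Rural Housing Credit: 13% of the £31,800 excess over £258,300 is £4,134; credit = £5,975 − £4,134 = £1,841.
Total: £468 + £0 + £1,841 = £2,309.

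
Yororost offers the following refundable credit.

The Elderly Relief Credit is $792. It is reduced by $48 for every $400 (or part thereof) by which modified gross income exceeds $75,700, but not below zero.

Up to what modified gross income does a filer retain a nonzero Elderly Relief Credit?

After 16 increments the reduction is 16 × $48 = $768, leaving $24; one more increment wipes it out. Increment 16 ends at excess 16 × $400 = $6,400, so the highest qualifying income is $75,700 + $6,400 = $82,100.

$82,100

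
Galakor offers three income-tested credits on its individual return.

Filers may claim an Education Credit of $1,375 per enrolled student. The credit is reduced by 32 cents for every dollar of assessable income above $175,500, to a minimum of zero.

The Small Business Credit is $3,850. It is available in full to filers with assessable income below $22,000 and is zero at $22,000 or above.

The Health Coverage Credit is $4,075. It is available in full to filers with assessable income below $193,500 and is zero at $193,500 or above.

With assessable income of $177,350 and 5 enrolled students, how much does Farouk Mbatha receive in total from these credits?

$10,358

Education Credit: base = 5 × $1,375 = $6,875. 32% of the $1,850 excess over $175,500 is $592; credit = $6,875 − $592 = $6,283.
Small Business Credit: $177,350 meets or exceeds the $22,000 cutoff, so the credit is $0.
Health Coverage Credit: $177,350 is below the $193,500 cutoff, so the full $4,075 applies.
Total: $6,283 + $0 + $4,075 = $10,358.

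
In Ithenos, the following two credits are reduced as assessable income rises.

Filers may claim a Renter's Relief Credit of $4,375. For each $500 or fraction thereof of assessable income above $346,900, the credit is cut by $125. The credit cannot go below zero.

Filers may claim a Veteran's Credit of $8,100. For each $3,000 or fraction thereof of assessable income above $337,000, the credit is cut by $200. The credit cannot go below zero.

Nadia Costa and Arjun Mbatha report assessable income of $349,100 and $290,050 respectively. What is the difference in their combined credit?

$1,625

Nadia ($349,100): Renter's Relief Credit: income exceeds $346,900 by $2,200, which is 5 full-or-partial $500 increments; reduction = 5 × $125 = $625, leaving $3,750. Veteran's Credit: income exceeds $337,000 by $12,100, which is 5 full-or-partial $3,000 increments; reduction = 5 × $200 = $1,000, leaving $7,100. total $3,750 + $7,100 = $10,850
Arjun ($290,050): Renter's Relief Credit: $290,050 is at or below the $346,900 threshold, so the full $4,375 applies. Veteran's Credit: $290,050 is at or below the $337,000 threshold, so the full $8,100 applies. total $4,375 + $8,100 = $12,475
Difference: |$10,850 − $12,475| = $1,625.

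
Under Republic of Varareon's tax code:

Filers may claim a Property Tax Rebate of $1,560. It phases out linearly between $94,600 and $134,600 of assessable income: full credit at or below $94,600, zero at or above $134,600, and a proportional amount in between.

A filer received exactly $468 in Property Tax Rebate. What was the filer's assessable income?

$122,600

$468 is 468/1,560 of the full $1,560, so 1,092/1,560 of the $40,000 range has been used: income = $94,600 + $40,000 × 1,092/1,560 = $122,600.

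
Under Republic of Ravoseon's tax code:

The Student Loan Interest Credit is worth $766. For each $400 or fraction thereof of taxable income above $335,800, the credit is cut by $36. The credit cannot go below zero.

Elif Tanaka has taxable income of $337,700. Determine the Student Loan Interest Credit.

$586

Student Loan Interest Credit: income exceeds $335,800 by $1,900, which is 5 full-or-partial $400 increments; reduction = 5 × $36 = $180, leaving $586.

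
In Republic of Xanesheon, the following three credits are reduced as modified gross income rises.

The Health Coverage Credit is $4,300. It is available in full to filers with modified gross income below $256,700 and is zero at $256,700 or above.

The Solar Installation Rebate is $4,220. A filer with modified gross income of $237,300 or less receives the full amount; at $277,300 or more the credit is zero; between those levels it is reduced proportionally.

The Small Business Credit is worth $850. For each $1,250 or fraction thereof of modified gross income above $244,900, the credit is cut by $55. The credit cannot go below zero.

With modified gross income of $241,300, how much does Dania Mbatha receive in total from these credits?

Health Coverage Credit: $241,300 is below the $256,700 cutoff, so the full $4,300 applies.
Solar Installation Rebate: $241,300 is $4,000 into a $40,000 phase-out range, leaving 36,000/40,000 of the credit: $4,220 × 36,000/40,000 = $3,798.
Small Business Credit: $241,300 is at or below the $244,900 threshold, so the full $850 applies.
Total: $4,300 + $3,798 + $850 = $8,948.

$8,948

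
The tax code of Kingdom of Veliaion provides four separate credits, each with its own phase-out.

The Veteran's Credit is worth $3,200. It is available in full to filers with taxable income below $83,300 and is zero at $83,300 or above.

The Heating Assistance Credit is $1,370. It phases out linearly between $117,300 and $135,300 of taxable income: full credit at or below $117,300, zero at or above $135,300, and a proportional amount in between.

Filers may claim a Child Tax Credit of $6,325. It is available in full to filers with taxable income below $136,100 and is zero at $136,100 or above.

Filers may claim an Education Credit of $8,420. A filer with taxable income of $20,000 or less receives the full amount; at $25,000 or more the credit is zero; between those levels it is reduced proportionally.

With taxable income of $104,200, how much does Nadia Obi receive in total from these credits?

Veteran's Credit: $104,200 meets or exceeds the $83,300 cutoff, so the credit is $0.
Heating Assistance Credit: $104,200 is at or below the $117,300 threshold, so the full $1,370 applies.
Child Tax Credit: $104,200 is below the $136,100 cutoff, so the full $6,325 applies.
Education Credit: $104,200 is at or above $25,000, so the credit is $0.
Total: $0 + $1,370 + $6,325 + $0 = $7,695.

$7,695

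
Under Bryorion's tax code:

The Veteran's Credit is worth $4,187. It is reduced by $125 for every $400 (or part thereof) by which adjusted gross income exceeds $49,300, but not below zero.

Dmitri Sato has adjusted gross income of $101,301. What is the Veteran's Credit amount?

Veteran's Credit: income exceeds $49,300 by $52,001 → 131 increments × $125 = $16,375 ≥ base, so the credit is $0.

$0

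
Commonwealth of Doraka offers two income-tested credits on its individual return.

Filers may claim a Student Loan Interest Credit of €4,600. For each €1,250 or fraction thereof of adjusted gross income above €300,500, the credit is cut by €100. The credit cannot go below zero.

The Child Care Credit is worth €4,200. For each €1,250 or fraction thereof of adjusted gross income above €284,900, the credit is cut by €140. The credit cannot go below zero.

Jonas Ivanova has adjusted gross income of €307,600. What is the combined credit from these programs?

€5,540

Student Loan Interest Credit: income exceeds €300,500 by €7,100, which is 6 full-or-partial €1,250 increments; reduction = 6 × €100 = €600, leaving €4,000.
Child Care Credit: income exceeds €284,900 by €22,700, which is 19 full-or-partial €1,250 increments; reduction = 19 × €140 = €2,660, leaving €1,540.
Total: €4,000 + €1,540 = €5,540.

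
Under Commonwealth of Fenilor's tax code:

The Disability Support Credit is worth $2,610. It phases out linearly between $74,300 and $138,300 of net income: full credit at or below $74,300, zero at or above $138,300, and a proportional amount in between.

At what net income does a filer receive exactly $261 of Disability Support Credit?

$131,900

$261 is 261/2,610 of the full $2,610, so 2,349/2,610 of the $64,000 range has been used: income = $74,300 + $64,000 × 2,349/2,610 = $131,900.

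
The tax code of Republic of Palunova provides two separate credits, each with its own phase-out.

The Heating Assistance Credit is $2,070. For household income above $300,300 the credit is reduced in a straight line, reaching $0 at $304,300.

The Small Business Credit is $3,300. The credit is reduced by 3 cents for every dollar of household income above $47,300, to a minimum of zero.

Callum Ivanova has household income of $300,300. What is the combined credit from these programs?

$2,070

Heating Assistance Credit: $300,300 is at or below the $300,300 threshold, so the full $2,070 applies.
Small Business Credit: 3% of the $253,000 excess over $47,300 is $7,590 ≥ base, so the credit is $0.
Total: $2,070 + $0 = $2,070.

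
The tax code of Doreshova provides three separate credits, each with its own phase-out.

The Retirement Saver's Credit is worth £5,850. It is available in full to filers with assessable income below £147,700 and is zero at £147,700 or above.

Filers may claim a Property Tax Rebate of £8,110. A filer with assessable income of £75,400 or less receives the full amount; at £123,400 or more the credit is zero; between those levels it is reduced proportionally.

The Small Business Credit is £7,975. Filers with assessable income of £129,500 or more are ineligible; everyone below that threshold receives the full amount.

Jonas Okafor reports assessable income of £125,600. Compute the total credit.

Retirement Saver's Credit: £125,600 is below the £147,700 cutoff, so the full £5,850 applies.
Property Tax Rebate: £125,600 is at or above £123,400, so the credit is £0.
Small Business Credit: £125,600 is below the £129,500 cutoff, so the full £7,975 applies.
Total: £5,850 + £0 + £7,975 = £13,825.

£13,825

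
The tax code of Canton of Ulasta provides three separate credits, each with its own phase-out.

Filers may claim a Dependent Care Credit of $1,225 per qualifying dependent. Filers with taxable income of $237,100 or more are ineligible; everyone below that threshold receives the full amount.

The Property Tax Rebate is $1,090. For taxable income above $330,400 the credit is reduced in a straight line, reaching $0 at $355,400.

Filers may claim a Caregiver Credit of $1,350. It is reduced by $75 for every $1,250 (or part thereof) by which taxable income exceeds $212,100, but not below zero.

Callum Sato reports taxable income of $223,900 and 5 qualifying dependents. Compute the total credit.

$7,815

Dependent Care Credit: base = 5 × $1,225 = $6,125. $223,900 is below the $237,100 cutoff, so the full $6,125 applies.
Property Tax Rebate: $223,900 is at or below the $330,400 threshold, so the full $1,090 applies.
Caregiver Credit: income exceeds $212,100 by $11,800, which is 10 full-or-partial $1,250 increments; reduction = 10 × $75 = $750, leaving $600.
Total: $6,125 + $1,090 + $600 = $7,815.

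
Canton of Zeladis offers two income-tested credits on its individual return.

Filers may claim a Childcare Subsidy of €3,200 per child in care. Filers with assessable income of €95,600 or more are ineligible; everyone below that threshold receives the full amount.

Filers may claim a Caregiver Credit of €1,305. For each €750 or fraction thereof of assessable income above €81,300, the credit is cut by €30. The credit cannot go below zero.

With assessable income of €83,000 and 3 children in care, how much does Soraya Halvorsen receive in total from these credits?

€10,815

Childcare Subsidy: base = 3 × €3,200 = €9,600. €83,000 is below the €95,600 cutoff, so the full €9,600 applies.
Caregiver Credit: income exceeds €81,300 by €1,700, which is 3 full-or-partial €750 increments; reduction = 3 × €30 = €90, leaving €1,215.
Total: €9,600 + €1,215 = €10,815.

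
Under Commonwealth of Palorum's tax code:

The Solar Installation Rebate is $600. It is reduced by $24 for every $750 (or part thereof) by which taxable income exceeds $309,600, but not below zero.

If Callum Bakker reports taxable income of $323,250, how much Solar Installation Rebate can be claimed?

$144

Solar Installation Rebate: income exceeds $309,600 by $13,650, which is 19 full-or-partial $750 increments; reduction = 19 × $24 = $456, leaving $144.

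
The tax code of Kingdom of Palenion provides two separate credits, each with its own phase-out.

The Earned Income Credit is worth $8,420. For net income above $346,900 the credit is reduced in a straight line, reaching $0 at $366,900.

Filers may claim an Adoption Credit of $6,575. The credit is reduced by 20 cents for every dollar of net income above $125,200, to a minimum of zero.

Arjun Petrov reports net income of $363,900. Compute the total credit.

Earned Income Credit: $363,900 is $17,000 into a $20,000 phase-out range, leaving 3,000/20,000 of the credit: $8,420 × 3,000/20,000 = $1,263.
Adoption Credit: 20% of the $238,700 excess over $125,200 is $47,740 ≥ base, so the credit is $0.
Total: $1,263 + $0 = $1,263.

$1,263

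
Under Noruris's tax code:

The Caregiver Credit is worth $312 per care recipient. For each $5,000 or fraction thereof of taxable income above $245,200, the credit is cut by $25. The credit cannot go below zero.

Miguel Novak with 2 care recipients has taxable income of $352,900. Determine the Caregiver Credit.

Caregiver Credit: base = 2 × $312 = $624. income exceeds $245,200 by $107,700, which is 22 full-or-partial $5,000 increments; reduction = 22 × $25 = $550, leaving $74.

$74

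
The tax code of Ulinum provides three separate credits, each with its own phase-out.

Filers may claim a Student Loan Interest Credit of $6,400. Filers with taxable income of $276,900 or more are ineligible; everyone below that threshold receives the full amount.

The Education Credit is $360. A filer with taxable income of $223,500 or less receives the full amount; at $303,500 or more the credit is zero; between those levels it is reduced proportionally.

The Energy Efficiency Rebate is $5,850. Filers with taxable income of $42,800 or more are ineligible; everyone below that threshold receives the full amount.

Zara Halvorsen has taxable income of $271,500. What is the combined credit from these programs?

$6,544

Student Loan Interest Credit: $271,500 is below the $276,900 cutoff, so the full $6,400 applies.
Education Credit: $271,500 is $48,000 into a $80,000 phase-out range, leaving 32,000/80,000 of the credit: $360 × 32,000/80,000 = $144.
Energy Efficiency Rebate: $271,500 meets or exceeds the $42,800 cutoff, so the credit is $0.
Total: $6,400 + $144 + $0 = $6,544.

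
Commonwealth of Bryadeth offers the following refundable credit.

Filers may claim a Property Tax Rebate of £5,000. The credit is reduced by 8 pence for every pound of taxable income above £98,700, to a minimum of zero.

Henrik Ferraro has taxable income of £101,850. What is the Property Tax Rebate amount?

Property Tax Rebate: 8% of the £3,150 excess over £98,700 is £252; credit = £5,000 − £252 = £4,748.

£4,748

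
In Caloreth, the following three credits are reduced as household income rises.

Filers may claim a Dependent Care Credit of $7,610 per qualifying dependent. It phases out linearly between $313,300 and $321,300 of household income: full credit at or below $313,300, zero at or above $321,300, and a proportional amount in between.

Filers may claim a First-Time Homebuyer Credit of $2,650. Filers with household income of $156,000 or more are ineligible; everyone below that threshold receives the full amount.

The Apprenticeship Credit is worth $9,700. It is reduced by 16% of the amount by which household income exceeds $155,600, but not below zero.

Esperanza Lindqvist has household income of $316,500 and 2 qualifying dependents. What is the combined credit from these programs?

$9,132

Dependent Care Credit: base = 2 × $7,610 = $15,220. $316,500 is $3,200 into a $8,000 phase-out range, leaving 4,800/8,000 of the credit: $15,220 × 4,800/8,000 = $9,132.
First-Time Homebuyer Credit: $316,500 meets or exceeds the $156,000 cutoff, so the credit is $0.
Apprenticeship Credit: 16% of the $160,900 excess over $155,600 is $25,744 ≥ base, so the credit is $0.
Total: $9,132 + $0 + $0 = $9,132.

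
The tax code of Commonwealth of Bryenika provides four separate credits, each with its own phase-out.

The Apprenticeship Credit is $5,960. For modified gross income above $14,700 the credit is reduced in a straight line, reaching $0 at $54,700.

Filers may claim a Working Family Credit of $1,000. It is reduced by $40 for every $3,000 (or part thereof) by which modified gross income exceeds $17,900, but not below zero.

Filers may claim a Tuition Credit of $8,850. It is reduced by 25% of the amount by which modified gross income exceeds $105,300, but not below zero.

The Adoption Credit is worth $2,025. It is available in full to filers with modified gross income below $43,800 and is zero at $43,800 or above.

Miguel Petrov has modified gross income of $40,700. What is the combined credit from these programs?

Apprenticeship Credit: $40,700 is $26,000 into a $40,000 phase-out range, leaving 14,000/40,000 of the credit: $5,960 × 14,000/40,000 = $2,086.
Working Family Credit: income exceeds $17,900 by $22,800, which is 8 full-or-partial $3,000 increments; reduction = 8 × $40 = $320, leaving $680.
Tuition Credit: $40,700 is at or below the $105,300 threshold, so the full $8,850 applies.
Adoption Credit: $40,700 is below the $43,800 cutoff, so the full $2,025 applies.
Total: $2,086 + $680 + $8,850 + $2,025 = $13,641.

$13,641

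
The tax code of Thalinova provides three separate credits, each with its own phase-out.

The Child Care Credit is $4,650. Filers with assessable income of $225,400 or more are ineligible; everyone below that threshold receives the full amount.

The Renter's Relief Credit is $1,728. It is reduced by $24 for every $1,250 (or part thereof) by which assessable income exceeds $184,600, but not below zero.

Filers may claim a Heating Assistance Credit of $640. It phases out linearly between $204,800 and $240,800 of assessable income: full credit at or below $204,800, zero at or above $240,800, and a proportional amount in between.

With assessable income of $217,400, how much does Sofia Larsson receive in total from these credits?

Child Care Credit: $217,400 is below the $225,400 cutoff, so the full $4,650 applies.
Renter's Relief Credit: income exceeds $184,600 by $32,800, which is 27 full-or-partial $1,250 increments; reduction = 27 × $24 = $648, leaving $1,080.
Heating Assistance Credit: $217,400 is $12,600 into a $36,000 phase-out range, leaving 23,400/36,000 of the credit: $640 × 23,400/36,000 = $416.
Total: $4,650 + $1,080 + $416 = $6,146.

$6,146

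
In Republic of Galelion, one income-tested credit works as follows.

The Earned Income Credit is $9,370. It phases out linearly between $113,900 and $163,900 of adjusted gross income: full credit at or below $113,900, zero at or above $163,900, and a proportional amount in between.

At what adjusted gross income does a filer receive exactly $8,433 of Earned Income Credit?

$118,900

$8,433 is 8,433/9,370 of the full $9,370, so 937/9,370 of the $50,000 range has been used: income = $113,900 + $50,000 × 937/9,370 = $118,900.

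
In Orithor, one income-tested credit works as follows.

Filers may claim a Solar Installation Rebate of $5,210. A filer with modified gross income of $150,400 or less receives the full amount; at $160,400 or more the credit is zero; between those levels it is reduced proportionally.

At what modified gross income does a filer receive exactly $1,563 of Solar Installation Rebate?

$1,563 is 1,563/5,210 of the full $5,210, so 3,647/5,210 of the $10,000 range has been used: income = $150,400 + $10,000 × 3,647/5,210 = $157,400.

$157,400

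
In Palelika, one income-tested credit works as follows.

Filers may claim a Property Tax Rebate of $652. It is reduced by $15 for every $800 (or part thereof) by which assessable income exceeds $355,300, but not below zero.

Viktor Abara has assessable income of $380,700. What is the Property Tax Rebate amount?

$172

Property Tax Rebate: income exceeds $355,300 by $25,400, which is 32 full-or-partial $800 increments; reduction = 32 × $15 = $480, leaving $172.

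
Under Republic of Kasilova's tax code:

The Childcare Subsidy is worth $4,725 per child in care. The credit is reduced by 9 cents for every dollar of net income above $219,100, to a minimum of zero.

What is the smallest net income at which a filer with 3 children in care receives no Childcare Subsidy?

$376,600

Full credit = 3 × $4,725 = $14,175.
The credit falls by 9% of each dollar above $219,100, so it reaches zero when the excess is $14,175 / 9% = $157,500: income = $219,100 + $157,500 = $376,600.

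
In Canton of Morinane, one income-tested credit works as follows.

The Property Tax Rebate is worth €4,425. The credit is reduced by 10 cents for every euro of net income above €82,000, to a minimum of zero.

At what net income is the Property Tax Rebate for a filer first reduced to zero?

The credit falls by 10% of each euro above €82,000, so it reaches zero when the excess is €4,425 / 10% = €44,250: income = €82,000 + €44,250 = €126,250.

€126,250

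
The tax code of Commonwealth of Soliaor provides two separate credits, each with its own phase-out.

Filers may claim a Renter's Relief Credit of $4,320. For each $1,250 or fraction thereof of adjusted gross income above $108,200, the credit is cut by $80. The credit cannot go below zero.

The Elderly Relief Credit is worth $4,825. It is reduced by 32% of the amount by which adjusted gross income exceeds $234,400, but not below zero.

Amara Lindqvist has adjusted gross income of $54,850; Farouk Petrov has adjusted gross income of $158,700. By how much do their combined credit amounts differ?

Amara ($54,850): Renter's Relief Credit: $54,850 is at or below the $108,200 threshold, so the full $4,320 applies. Elderly Relief Credit: $54,850 is at or below the $234,400 threshold, so the full $4,825 applies. total $4,320 + $4,825 = $9,145
Farouk ($158,700): Renter's Relief Credit: income exceeds $108,200 by $50,500, which is 41 full-or-partial $1,250 increments; reduction = 41 × $80 = $3,280, leaving $1,040. Elderly Relief Credit: $158,700 is at or below the $234,400 threshold, so the full $4,825 applies. total $1,040 + $4,825 = $5,865
Difference: |$9,145 − $5,865| = $3,280.

$3,280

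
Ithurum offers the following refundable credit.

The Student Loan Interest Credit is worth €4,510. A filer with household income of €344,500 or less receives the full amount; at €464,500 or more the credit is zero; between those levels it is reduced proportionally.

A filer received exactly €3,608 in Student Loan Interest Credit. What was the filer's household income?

€3,608 is 3,608/4,510 of the full €4,510, so 902/4,510 of the €120,000 range has been used: income = €344,500 + €120,000 × 902/4,510 = €368,500.

€368,500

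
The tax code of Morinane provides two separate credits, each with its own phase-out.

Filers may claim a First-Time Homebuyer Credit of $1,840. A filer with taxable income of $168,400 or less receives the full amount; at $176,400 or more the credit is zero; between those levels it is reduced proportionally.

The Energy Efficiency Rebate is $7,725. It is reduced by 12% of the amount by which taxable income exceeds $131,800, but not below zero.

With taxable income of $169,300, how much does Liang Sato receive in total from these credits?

First-Time Homebuyer Credit: $169,300 is $900 into a $8,000 phase-out range, leaving 7,100/8,000 of the credit: $1,840 × 7,100/8,000 = $1,633.
Energy Efficiency Rebate: 12% of the $37,500 excess over $131,800 is $4,500; credit = $7,725 − $4,500 = $3,225.
Total: $1,633 + $3,225 = $4,858.

$4,858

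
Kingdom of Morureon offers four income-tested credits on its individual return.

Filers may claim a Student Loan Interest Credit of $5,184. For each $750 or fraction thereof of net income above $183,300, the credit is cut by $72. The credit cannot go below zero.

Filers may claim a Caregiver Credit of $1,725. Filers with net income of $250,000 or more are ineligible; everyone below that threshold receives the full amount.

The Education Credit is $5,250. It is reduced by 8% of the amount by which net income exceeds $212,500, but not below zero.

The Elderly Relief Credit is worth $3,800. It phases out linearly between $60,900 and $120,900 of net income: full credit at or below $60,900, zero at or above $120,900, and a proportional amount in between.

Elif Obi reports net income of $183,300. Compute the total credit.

Student Loan Interest Credit: $183,300 is at or below the $183,300 threshold, so the full $5,184 applies.
Caregiver Credit: $183,300 is below the $250,000 cutoff, so the full $1,725 applies.
Education Credit: $183,300 is at or below the $212,500 threshold, so the full $5,250 applies.
Elderly Relief Credit: $183,300 is at or above $120,900, so the credit is $0.
Total: $5,184 + $1,725 + $5,250 + $0 = $12,159.

$12,159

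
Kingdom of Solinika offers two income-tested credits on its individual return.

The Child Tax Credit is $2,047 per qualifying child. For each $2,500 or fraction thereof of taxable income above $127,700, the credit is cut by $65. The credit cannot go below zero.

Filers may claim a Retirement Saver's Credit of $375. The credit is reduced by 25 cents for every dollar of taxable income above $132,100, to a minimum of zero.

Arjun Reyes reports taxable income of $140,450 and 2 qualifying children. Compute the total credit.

Child Tax Credit: base = 2 × $2,047 = $4,094. income exceeds $127,700 by $12,750, which is 6 full-or-partial $2,500 increments; reduction = 6 × $65 = $390, leaving $3,704.
Retirement Saver's Credit: 25% of the $8,350 excess over $132,100 is $2,087.50 ≥ base, so the credit is $0.
Total: $3,704 + $0 = $3,704.

$3,704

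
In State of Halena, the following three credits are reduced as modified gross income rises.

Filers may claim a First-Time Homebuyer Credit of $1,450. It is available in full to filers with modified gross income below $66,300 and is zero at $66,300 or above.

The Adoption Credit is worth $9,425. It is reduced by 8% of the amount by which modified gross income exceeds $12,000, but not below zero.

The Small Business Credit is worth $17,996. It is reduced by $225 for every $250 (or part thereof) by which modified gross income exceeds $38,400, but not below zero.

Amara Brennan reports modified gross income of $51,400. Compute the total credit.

$14,019

First-Time Homebuyer Credit: $51,400 is below the $66,300 cutoff, so the full $1,450 applies.
Adoption Credit: 8% of the $39,400 excess over $12,000 is $3,152; credit = $9,425 − $3,152 = $6,273.
Small Business Credit: income exceeds $38,400 by $13,000, which is 52 full-or-partial $250 increments; reduction = 52 × $225 = $11,700, leaving $6,296.
Total: $1,450 + $6,273 + $6,296 = $14,019.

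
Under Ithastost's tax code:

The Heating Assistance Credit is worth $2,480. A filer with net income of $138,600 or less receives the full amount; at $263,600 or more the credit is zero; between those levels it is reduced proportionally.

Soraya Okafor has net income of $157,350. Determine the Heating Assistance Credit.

Heating Assistance Credit: $157,350 is $18,750 into a $125,000 phase-out range, leaving 106,250/125,000 of the credit: $2,480 × 106,250/125,000 = $2,108.

$2,108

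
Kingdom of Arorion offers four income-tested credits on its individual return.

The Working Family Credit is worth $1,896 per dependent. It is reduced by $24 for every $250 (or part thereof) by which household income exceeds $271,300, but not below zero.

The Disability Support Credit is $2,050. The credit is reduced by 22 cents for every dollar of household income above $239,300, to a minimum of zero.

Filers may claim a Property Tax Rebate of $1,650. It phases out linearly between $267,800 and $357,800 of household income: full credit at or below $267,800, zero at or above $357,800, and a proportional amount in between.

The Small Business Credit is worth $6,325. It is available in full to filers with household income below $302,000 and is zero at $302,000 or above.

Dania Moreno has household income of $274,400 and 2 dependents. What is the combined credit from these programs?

Working Family Credit: base = 2 × $1,896 = $3,792. income exceeds $271,300 by $3,100, which is 13 full-or-partial $250 increments; reduction = 13 × $24 = $312, leaving $3,480.
Disability Support Credit: 22% of the $35,100 excess over $239,300 is $7,722 ≥ base, so the credit is $0.
Property Tax Rebate: $274,400 is $6,600 into a $90,000 phase-out range, leaving 83,400/90,000 of the credit: $1,650 × 83,400/90,000 = $1,529.
Small Business Credit: $274,400 is below the $302,000 cutoff, so the full $6,325 applies.
Total: $3,480 + $0 + $1,529 + $6,325 = $11,334.

$11,334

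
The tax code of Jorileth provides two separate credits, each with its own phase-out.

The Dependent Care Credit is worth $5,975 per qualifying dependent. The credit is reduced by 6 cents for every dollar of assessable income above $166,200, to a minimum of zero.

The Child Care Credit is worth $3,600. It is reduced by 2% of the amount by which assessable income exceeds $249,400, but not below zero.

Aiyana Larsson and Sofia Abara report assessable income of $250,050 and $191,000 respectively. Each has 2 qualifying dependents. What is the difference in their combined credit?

Aiyana ($250,050): Dependent Care Credit: base = 2 × $5,975 = $11,950. 6% of the $83,850 excess over $166,200 is $5,031; credit = $11,950 − $5,031 = $6,919. Child Care Credit: 2% of the $650 excess over $249,400 is $13; credit = $3,600 − $13 = $3,587. total $6,919 + $3,587 = $10,506
Sofia ($191,000): Dependent Care Credit: base = 2 × $5,975 = $11,950. 6% of the $24,800 excess over $166,200 is $1,488; credit = $11,950 − $1,488 = $10,462. Child Care Credit: $191,000 is at or below the $249,400 threshold, so the full $3,600 applies. total $10,462 + $3,600 = $14,062
Difference: |$10,506 − $14,062| = $3,556.

$3,556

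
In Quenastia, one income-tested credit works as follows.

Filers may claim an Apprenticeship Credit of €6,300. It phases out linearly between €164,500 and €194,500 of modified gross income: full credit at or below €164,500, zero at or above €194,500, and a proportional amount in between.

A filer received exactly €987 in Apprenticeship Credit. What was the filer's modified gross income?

€189,800

€987 is 987/6,300 of the full €6,300, so 5,313/6,300 of the €30,000 range has been used: income = €164,500 + €30,000 × 5,313/6,300 = €189,800.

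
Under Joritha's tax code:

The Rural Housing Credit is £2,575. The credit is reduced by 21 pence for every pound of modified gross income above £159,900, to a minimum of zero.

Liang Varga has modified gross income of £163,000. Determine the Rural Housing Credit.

Rural Housing Credit: 21% of the £3,100 excess over £159,900 is £651; credit = £2,575 − £651 = £1,924.

£1,924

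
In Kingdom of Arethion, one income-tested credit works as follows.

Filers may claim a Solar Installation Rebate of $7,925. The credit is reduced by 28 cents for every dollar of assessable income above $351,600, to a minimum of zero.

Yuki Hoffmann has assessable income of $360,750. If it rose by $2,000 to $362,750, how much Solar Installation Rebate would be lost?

At $360,750 — 28% of the $9,150 excess over $351,600 is $2,562; credit = $7,925 − $2,562 = $5,363.
At $362,750 — 28% of the $11,150 excess over $351,600 is $3,122; credit = $7,925 − $3,122 = $4,803.
Lost: $5,363 − $4,803 = $560.

$560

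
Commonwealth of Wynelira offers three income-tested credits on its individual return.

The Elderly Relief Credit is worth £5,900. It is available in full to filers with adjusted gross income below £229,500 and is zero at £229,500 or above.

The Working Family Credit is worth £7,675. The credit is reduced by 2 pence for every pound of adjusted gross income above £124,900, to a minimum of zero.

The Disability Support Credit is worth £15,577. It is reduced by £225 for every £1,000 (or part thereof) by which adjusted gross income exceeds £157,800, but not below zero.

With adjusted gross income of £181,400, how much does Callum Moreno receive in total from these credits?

£22,622

Elderly Relief Credit: £181,400 is below the £229,500 cutoff, so the full £5,900 applies.
Working Family Credit: 2% of the £56,500 excess over £124,900 is £1,130; credit = £7,675 − £1,130 = £6,545.
Disability Support Credit: income exceeds £157,800 by £23,600, which is 24 full-or-partial £1,000 increments; reduction = 24 × £225 = £5,400, leaving £10,177.
Total: £5,900 + £6,545 + £10,177 = £22,622.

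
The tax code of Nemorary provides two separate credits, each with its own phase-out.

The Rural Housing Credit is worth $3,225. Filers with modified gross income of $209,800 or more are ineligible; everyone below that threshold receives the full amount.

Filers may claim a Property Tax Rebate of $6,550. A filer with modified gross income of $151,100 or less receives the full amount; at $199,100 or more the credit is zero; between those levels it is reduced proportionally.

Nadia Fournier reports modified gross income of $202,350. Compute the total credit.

Rural Housing Credit: $202,350 is below the $209,800 cutoff, so the full $3,225 applies.
Property Tax Rebate: $202,350 is at or above $199,100, so the credit is $0.
Total: $3,225 + $0 = $3,225.

$3,225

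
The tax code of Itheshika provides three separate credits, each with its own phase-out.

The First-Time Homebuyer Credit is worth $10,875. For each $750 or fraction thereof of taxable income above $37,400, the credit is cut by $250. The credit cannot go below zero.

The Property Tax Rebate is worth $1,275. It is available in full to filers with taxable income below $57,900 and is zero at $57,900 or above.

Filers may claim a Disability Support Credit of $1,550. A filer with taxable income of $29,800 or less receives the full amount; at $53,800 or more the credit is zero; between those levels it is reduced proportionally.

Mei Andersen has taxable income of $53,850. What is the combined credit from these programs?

First-Time Homebuyer Credit: income exceeds $37,400 by $16,450, which is 22 full-or-partial $750 increments; reduction = 22 × $250 = $5,500, leaving $5,375.
Property Tax Rebate: $53,850 is below the $57,900 cutoff, so the full $1,275 applies.
Disability Support Credit: $53,850 is at or above $53,800, so the credit is $0.
Total: $5,375 + $1,275 + $0 = $6,650.

$6,650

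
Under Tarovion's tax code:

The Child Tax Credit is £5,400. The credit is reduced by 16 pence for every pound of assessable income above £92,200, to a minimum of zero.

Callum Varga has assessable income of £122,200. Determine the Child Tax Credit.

Child Tax Credit: 16% of the £30,000 excess over £92,200 is £4,800; credit = £5,400 − £4,800 = £600.

£600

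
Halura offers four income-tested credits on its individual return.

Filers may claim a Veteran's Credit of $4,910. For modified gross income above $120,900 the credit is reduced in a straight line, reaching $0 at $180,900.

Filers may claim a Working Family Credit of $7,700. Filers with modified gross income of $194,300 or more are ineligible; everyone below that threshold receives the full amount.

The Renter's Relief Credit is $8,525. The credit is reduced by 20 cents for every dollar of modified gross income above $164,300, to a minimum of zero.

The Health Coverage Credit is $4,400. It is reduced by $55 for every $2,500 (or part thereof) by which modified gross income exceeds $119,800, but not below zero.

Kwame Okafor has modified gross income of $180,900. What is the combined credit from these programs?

$15,930

Veteran's Credit: $180,900 is at or above $180,900, so the credit is $0.
Working Family Credit: $180,900 is below the $194,300 cutoff, so the full $7,700 applies.
Renter's Relief Credit: 20% of the $16,600 excess over $164,300 is $3,320; credit = $8,525 − $3,320 = $5,205.
Health Coverage Credit: income exceeds $119,800 by $61,100, which is 25 full-or-partial $2,500 increments; reduction = 25 × $55 = $1,375, leaving $3,025.
Total: $0 + $7,700 + $5,205 + $3,025 = $15,930.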